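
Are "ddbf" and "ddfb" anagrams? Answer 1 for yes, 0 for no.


Strings: "ddbf", "ddfb"
Sorted first:  bddf
Sorted second: bddf
Sorted forms match => anagrams

1


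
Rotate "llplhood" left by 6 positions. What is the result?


Input: "llplhood", rotate left by 6
First 6 characters: "llplho"
Remaining characters: "od"
Concatenate remaining + first: "od" + "llplho" = "odllplho"

odllplho


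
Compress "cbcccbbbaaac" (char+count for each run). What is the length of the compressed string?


Input: cbcccbbbaaac
Runs:
  'c' x 1 => "c1"
  'b' x 1 => "b1"
  'c' x 3 => "c3"
  'b' x 3 => "b3"
  'a' x 3 => "a3"
  'c' x 1 => "c1"
Compressed: "c1b1c3b3a3c1"
Compressed length: 12

12


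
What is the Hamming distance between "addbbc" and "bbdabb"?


Comparing "addbbc" and "bbdabb" position by position:
  Position 0: 'a' vs 'b' => differ
  Position 1: 'd' vs 'b' => differ
  Position 2: 'd' vs 'd' => same
  Position 3: 'b' vs 'a' => differ
  Position 4: 'b' vs 'b' => same
  Position 5: 'c' vs 'b' => differ
Total differences (Hamming distance): 4

4


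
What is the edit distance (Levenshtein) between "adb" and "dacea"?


Computing edit distance: "adb" -> "dacea"
DP table:
           d    a    c    e    a
      0    1    2    3    4    5
  a   1    1    1    2    3    4
  d   2    1    2    2    3    4
  b   3    2    2    3    3    4
Edit distance = dp[3][5] = 4

4


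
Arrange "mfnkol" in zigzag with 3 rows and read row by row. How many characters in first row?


Zigzag "mfnkol" into 3 rows:
Placing characters:
  'm' => row 0
  'f' => row 1
  'n' => row 2
  'k' => row 1
  'o' => row 0
  'l' => row 1
Rows:
  Row 0: "mo"
  Row 1: "fkl"
  Row 2: "n"
First row length: 2

2


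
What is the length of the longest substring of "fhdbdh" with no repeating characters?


Input: "fhdbdh"
Sliding window (track last position of each char):
  Position 0 ('f'): window [0,0] length 1 -- new best
  Position 1 ('h'): window [0,1] length 2 -- new best
  Position 2 ('d'): window [0,2] length 3 -- new best
  Position 3 ('b'): window [0,3] length 4 -- new best
  Position 4 ('d'): repeat (last at 2), move window start to 3
  Position 4 ('d'): window [3,4] length 2
  Position 5 ('h'): window [3,5] length 3
Longest substring with no repeats: "fhdb" with length 4

4


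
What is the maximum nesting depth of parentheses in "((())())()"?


Input: "((())())()"
Tracking depth:
  Position 0 '(': depth becomes 1
  Position 1 '(': depth becomes 2
  Position 2 '(': depth becomes 3
  Position 3 ')': depth becomes 2
  Position 4 ')': depth becomes 1
  Position 5 '(': depth becomes 2
  Position 6 ')': depth becomes 1
  Position 7 ')': depth becomes 0
  Position 8 '(': depth becomes 1
  Position 9 ')': depth becomes 0
Maximum depth reached: 3

3


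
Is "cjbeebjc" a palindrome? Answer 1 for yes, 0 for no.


Input: cjbeebjc
Reversed: cjbeebjc
  Compare pos 0 ('c') with pos 7 ('c'): match
  Compare pos 1 ('j') with pos 6 ('j'): match
  Compare pos 2 ('b') with pos 5 ('b'): match
  Compare pos 3 ('e') with pos 4 ('e'): match
Result: palindrome

1


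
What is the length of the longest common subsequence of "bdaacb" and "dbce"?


LCS of "bdaacb" and "dbce"
DP table:
           d    b    c    e
      0    0    0    0    0
  b   0    0    1    1    1
  d   0    1    1    1    1
  a   0    1    1    1    1
  a   0    1    1    1    1
  c   0    1    1    2    2
  b   0    1    2    2    2
LCS length = dp[6][4] = 2

2


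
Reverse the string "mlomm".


Input: mlomm
Reading characters right to left:
  Position 4: 'm'
  Position 3: 'm'
  Position 2: 'o'
  Position 1: 'l'
  Position 0: 'm'
Reversed: mmolm

mmolm


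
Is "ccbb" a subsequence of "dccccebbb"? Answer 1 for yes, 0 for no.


Check if "ccbb" is a subsequence of "dccccebbb"
Greedy scan:
  Position 0 ('d'): no match needed
  Position 1 ('c'): matches sub[0] = 'c'
  Position 2 ('c'): matches sub[1] = 'c'
  Position 3 ('c'): no match needed
  Position 4 ('c'): no match needed
  Position 5 ('e'): no match needed
  Position 6 ('b'): matches sub[2] = 'b'
  Position 7 ('b'): matches sub[3] = 'b'
  Position 8 ('b'): no match needed
All 4 characters matched => is a subsequence

1


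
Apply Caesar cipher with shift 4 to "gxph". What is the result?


Caesar cipher: shift "gxph" by 4
  'g' (pos 6) + 4 = pos 10 = 'k'
  'x' (pos 23) + 4 = pos 1 = 'b'
  'p' (pos 15) + 4 = pos 19 = 't'
  'h' (pos 7) + 4 = pos 11 = 'l'
Result: kbtl

kbtl


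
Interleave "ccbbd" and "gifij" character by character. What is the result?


Interleaving "ccbbd" and "gifij":
  Position 0: 'c' from first, 'g' from second => "cg"
  Position 1: 'c' from first, 'i' from second => "ci"
  Position 2: 'b' from first, 'f' from second => "bf"
  Position 3: 'b' from first, 'i' from second => "bi"
  Position 4: 'd' from first, 'j' from second => "dj"
Result: cgcibfbidj

cgcibfbidj


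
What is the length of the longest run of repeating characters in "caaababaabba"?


Input: "caaababaabba"
Scanning for longest run:
  Position 1 ('a'): new char, reset run to 1
  Position 2 ('a'): continues run of 'a', length=2
  Position 3 ('a'): continues run of 'a', length=3
  Position 4 ('b'): new char, reset run to 1
  Position 5 ('a'): new char, reset run to 1
  Position 6 ('b'): new char, reset run to 1
  Position 7 ('a'): new char, reset run to 1
  Position 8 ('a'): continues run of 'a', length=2
  Position 9 ('b'): new char, reset run to 1
  Position 10 ('b'): continues run of 'b', length=2
  Position 11 ('a'): new char, reset run to 1
Longest run: 'a' with length 3

3


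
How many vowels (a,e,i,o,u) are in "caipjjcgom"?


Input: caipjjcgom
Checking each character:
  'c' at position 0: consonant
  'a' at position 1: vowel (running total: 1)
  'i' at position 2: vowel (running total: 2)
  'p' at position 3: consonant
  'j' at position 4: consonant
  'j' at position 5: consonant
  'c' at position 6: consonant
  'g' at position 7: consonant
  'o' at position 8: vowel (running total: 3)
  'm' at position 9: consonant
Total vowels: 3

3


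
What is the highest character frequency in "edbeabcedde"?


Input: edbeabcedde
Character counts:
  'a': 1
  'b': 2
  'c': 1
  'd': 3
  'e': 4
Maximum frequency: 4

4


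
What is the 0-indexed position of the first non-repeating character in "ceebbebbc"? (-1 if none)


Input: ceebbebbc
Character frequencies:
  'b': 4
  'c': 2
  'e': 3
Scanning left to right for freq == 1:
  Position 0 ('c'): freq=2, skip
  Position 1 ('e'): freq=3, skip
  Position 2 ('e'): freq=3, skip
  Position 3 ('b'): freq=4, skip
  Position 4 ('b'): freq=4, skip
  Position 5 ('e'): freq=3, skip
  Position 6 ('b'): freq=4, skip
  Position 7 ('b'): freq=4, skip
  Position 8 ('c'): freq=2, skip
  No unique character found => answer = -1

-1


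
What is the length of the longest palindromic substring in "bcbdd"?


Input: "bcbdd"
Checking substrings for palindromes:
  [0:3] "bcb" (len 3) => palindrome
  [3:5] "dd" (len 2) => palindrome
Longest palindromic substring: "bcb" with length 3

3


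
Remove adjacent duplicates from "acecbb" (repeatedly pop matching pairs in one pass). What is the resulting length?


Input: acecbb
Stack-based adjacent duplicate removal:
  Read 'a': push. Stack: a
  Read 'c': push. Stack: ac
  Read 'e': push. Stack: ace
  Read 'c': push. Stack: acec
  Read 'b': push. Stack: acecb
  Read 'b': matches stack top 'b' => pop. Stack: acec
Final stack: "acec" (length 4)

4


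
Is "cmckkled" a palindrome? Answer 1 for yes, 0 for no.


Input: cmckkled
Reversed: delkkcmc
  Compare pos 0 ('c') with pos 7 ('d'): MISMATCH
  Compare pos 1 ('m') with pos 6 ('e'): MISMATCH
  Compare pos 2 ('c') with pos 5 ('l'): MISMATCH
  Compare pos 3 ('k') with pos 4 ('k'): match
Result: not a palindrome

0


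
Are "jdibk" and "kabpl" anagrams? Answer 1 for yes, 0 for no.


Strings: "jdibk", "kabpl"
Sorted first:  bdijk
Sorted second: abklp
Differ at position 0: 'b' vs 'a' => not anagrams

0


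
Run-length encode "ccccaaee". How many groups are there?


Input: ccccaaee
Scanning for consecutive runs:
  Group 1: 'c' x 4 (positions 0-3)
  Group 2: 'a' x 2 (positions 4-5)
  Group 3: 'e' x 2 (positions 6-7)
Total groups: 3

3


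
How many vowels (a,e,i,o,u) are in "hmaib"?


Input: hmaib
Checking each character:
  'h' at position 0: consonant
  'm' at position 1: consonant
  'a' at position 2: vowel (running total: 1)
  'i' at position 3: vowel (running total: 2)
  'b' at position 4: consonant
Total vowels: 2

2


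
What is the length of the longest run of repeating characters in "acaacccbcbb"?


Input: "acaacccbcbb"
Scanning for longest run:
  Position 1 ('c'): new char, reset run to 1
  Position 2 ('a'): new char, reset run to 1
  Position 3 ('a'): continues run of 'a', length=2
  Position 4 ('c'): new char, reset run to 1
  Position 5 ('c'): continues run of 'c', length=2
  Position 6 ('c'): continues run of 'c', length=3
  Position 7 ('b'): new char, reset run to 1
  Position 8 ('c'): new char, reset run to 1
  Position 9 ('b'): new char, reset run to 1
  Position 10 ('b'): continues run of 'b', length=2
Longest run: 'c' with length 3

3


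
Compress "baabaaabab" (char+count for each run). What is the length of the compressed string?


Input: baabaaabab
Runs:
  'b' x 1 => "b1"
  'a' x 2 => "a2"
  'b' x 1 => "b1"
  'a' x 3 => "a3"
  'b' x 1 => "b1"
  'a' x 1 => "a1"
  'b' x 1 => "b1"
Compressed: "b1a2b1a3b1a1b1"
Compressed length: 14

14


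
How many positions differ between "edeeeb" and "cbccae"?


Comparing "edeeeb" and "cbccae" position by position:
  Position 0: 'e' vs 'c' => DIFFER
  Position 1: 'd' vs 'b' => DIFFER
  Position 2: 'e' vs 'c' => DIFFER
  Position 3: 'e' vs 'c' => DIFFER
  Position 4: 'e' vs 'a' => DIFFER
  Position 5: 'b' vs 'e' => DIFFER
Positions that differ: 6

6


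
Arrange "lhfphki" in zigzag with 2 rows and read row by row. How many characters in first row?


Zigzag "lhfphki" into 2 rows:
Placing characters:
  'l' => row 0
  'h' => row 1
  'f' => row 0
  'p' => row 1
  'h' => row 0
  'k' => row 1
  'i' => row 0
Rows:
  Row 0: "lfhi"
  Row 1: "hpk"
First row length: 4

4


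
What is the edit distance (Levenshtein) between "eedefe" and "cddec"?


Computing edit distance: "eedefe" -> "cddec"
DP table:
           c    d    d    e    c
      0    1    2    3    4    5
  e   1    1    2    3    3    4
  e   2    2    2    3    3    4
  d   3    3    2    2    3    4
  e   4    4    3    3    2    3
  f   5    5    4    4    3    3
  e   6    6    5    5    4    4
Edit distance = dp[6][5] = 4

4


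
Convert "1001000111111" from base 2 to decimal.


Input: "1001000111111" in base 2
Positional expansion:
  Digit '1' (value 1) x 2^12 = 4096
  Digit '0' (value 0) x 2^11 = 0
  Digit '0' (value 0) x 2^10 = 0
  Digit '1' (value 1) x 2^9 = 512
  Digit '0' (value 0) x 2^8 = 0
  Digit '0' (value 0) x 2^7 = 0
  Digit '0' (value 0) x 2^6 = 0
  Digit '1' (value 1) x 2^5 = 32
  Digit '1' (value 1) x 2^4 = 16
  Digit '1' (value 1) x 2^3 = 8
  Digit '1' (value 1) x 2^2 = 4
  Digit '1' (value 1) x 2^1 = 2
  Digit '1' (value 1) x 2^0 = 1
Sum = 4671

4671


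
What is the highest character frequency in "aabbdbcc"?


Input: aabbdbcc
Character counts:
  'a': 2
  'b': 3
  'c': 2
  'd': 1
Maximum frequency: 3

3


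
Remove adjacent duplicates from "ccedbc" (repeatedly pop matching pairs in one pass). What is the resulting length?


Input: ccedbc
Stack-based adjacent duplicate removal:
  Read 'c': push. Stack: c
  Read 'c': matches stack top 'c' => pop. Stack: (empty)
  Read 'e': push. Stack: e
  Read 'd': push. Stack: ed
  Read 'b': push. Stack: edb
  Read 'c': push. Stack: edbc
Final stack: "edbc" (length 4)

4


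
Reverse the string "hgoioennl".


Input: hgoioennl
Reading characters right to left:
  Position 8: 'l'
  Position 7: 'n'
  Position 6: 'n'
  Position 5: 'e'
  Position 4: 'o'
  Position 3: 'i'
  Position 2: 'o'
  Position 1: 'g'
  Position 0: 'h'
Reversed: lnneoiogh

lnneoiogh


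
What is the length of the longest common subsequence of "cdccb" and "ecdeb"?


LCS of "cdccb" and "ecdeb"
DP table:
           e    c    d    e    b
      0    0    0    0    0    0
  c   0    0    1    1    1    1
  d   0    0    1    2    2    2
  c   0    0    1    2    2    2
  c   0    0    1    2    2    2
  b   0    0    1    2    2    3
LCS length = dp[5][5] = 3

3


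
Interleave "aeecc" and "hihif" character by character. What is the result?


Interleaving "aeecc" and "hihif":
  Position 0: 'a' from first, 'h' from second => "ah"
  Position 1: 'e' from first, 'i' from second => "ei"
  Position 2: 'e' from first, 'h' from second => "eh"
  Position 3: 'c' from first, 'i' from second => "ci"
  Position 4: 'c' from first, 'f' from second => "cf"
Result: aheiehcicf

aheiehcicf


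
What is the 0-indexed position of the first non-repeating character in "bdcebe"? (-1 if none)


Input: bdcebe
Character frequencies:
  'b': 2
  'c': 1
  'd': 1
  'e': 2
Scanning left to right for freq == 1:
  Position 0 ('b'): freq=2, skip
  Position 1 ('d'): unique! => answer = 1

1


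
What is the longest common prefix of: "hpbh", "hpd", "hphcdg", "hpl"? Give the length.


Words: hpbh, hpd, hphcdg, hpl
  Position 0: all 'h' => match
  Position 1: all 'p' => match
  Position 2: ('b', 'd', 'h', 'l') => mismatch, stop
LCP = "hp" (length 2)

2


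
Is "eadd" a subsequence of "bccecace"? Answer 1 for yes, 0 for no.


Check if "eadd" is a subsequence of "bccecace"
Greedy scan:
  Position 0 ('b'): no match needed
  Position 1 ('c'): no match needed
  Position 2 ('c'): no match needed
  Position 3 ('e'): matches sub[0] = 'e'
  Position 4 ('c'): no match needed
  Position 5 ('a'): matches sub[1] = 'a'
  Position 6 ('c'): no match needed
  Position 7 ('e'): no match needed
Only matched 2/4 characters => not a subsequence

0


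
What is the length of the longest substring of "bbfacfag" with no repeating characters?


Input: "bbfacfag"
Sliding window (track last position of each char):
  Position 0 ('b'): window [0,0] length 1 -- new best
  Position 1 ('b'): repeat (last at 0), move window start to 1
  Position 1 ('b'): window [1,1] length 1
  Position 2 ('f'): window [1,2] length 2 -- new best
  Position 3 ('a'): window [1,3] length 3 -- new best
  Position 4 ('c'): window [1,4] length 4 -- new best
  Position 5 ('f'): repeat (last at 2), move window start to 3
  Position 5 ('f'): window [3,5] length 3
  Position 6 ('a'): repeat (last at 3), move window start to 4
  Position 6 ('a'): window [4,6] length 3
  Position 7 ('g'): window [4,7] length 4
Longest substring with no repeats: "bfac" with length 4

4


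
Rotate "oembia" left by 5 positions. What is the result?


Input: "oembia", rotate left by 5
First 5 characters: "oembi"
Remaining characters: "a"
Concatenate remaining + first: "a" + "oembi" = "aoembi"

aoembi


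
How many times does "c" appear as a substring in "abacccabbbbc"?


Searching for "c" in "abacccabbbbc"
Scanning each position:
  Position 0: "a" => no
  Position 1: "b" => no
  Position 2: "a" => no
  Position 3: "c" => MATCH
  Position 4: "c" => MATCH
  Position 5: "c" => MATCH
  Position 6: "a" => no
  Position 7: "b" => no
  Position 8: "b" => no
  Position 9: "b" => no
  Position 10: "b" => no
  Position 11: "c" => MATCH
Total occurrences: 4

4


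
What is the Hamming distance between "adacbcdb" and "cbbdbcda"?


Comparing "adacbcdb" and "cbbdbcda" position by position:
  Position 0: 'a' vs 'c' => differ
  Position 1: 'd' vs 'b' => differ
  Position 2: 'a' vs 'b' => differ
  Position 3: 'c' vs 'd' => differ
  Position 4: 'b' vs 'b' => same
  Position 5: 'c' vs 'c' => same
  Position 6: 'd' vs 'd' => same
  Position 7: 'b' vs 'a' => differ
Total differences (Hamming distance): 5

5


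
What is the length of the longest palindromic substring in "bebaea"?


Input: "bebaea"
Checking substrings for palindromes:
  [0:3] "beb" (len 3) => palindrome
  [3:6] "aea" (len 3) => palindrome
Longest palindromic substring: "beb" with length 3

3


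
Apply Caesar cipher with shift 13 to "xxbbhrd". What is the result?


Caesar cipher: shift "xxbbhrd" by 13
  'x' (pos 23) + 13 = pos 10 = 'k'
  'x' (pos 23) + 13 = pos 10 = 'k'
  'b' (pos 1) + 13 = pos 14 = 'o'
  'b' (pos 1) + 13 = pos 14 = 'o'
  'h' (pos 7) + 13 = pos 20 = 'u'
  'r' (pos 17) + 13 = pos 4 = 'e'
  'd' (pos 3) + 13 = pos 16 = 'q'
Result: kkooueq

kkooueq


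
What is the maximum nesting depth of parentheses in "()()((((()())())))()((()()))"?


Input: "()()((((()())())))()((()()))"
Tracking depth:
  Position 0 '(': depth becomes 1
  Position 1 ')': depth becomes 0
  Position 2 '(': depth becomes 1
  Position 3 ')': depth becomes 0
  Position 4 '(': depth becomes 1
  Position 5 '(': depth becomes 2
  Position 6 '(': depth becomes 3
  Position 7 '(': depth becomes 4
  Position 8 '(': depth becomes 5
  Position 9 ')': depth becomes 4
  Position 10 '(': depth becomes 5
  Position 11 ')': depth becomes 4
  Position 12 ')': depth becomes 3
  Position 13 '(': depth becomes 4
  Position 14 ')': depth becomes 3
  Position 15 ')': depth becomes 2
  Position 16 ')': depth becomes 1
  Position 17 ')': depth becomes 0
  Position 18 '(': depth becomes 1
  Position 19 ')': depth becomes 0
  Position 20 '(': depth becomes 1
  Position 21 '(': depth becomes 2
  Position 22 '(': depth becomes 3
  Position 23 ')': depth becomes 2
  Position 24 '(': depth becomes 3
  Position 25 ')': depth becomes 2
  Position 26 ')': depth becomes 1
  Position 27 ')': depth becomes 0
Maximum depth reached: 5

5


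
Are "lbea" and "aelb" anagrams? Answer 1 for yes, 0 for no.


Strings: "lbea", "aelb"
Sorted first:  abel
Sorted second: abel
Sorted forms match => anagrams

1


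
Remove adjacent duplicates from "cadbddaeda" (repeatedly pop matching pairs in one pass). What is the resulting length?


Input: cadbddaeda
Stack-based adjacent duplicate removal:
  Read 'c': push. Stack: c
  Read 'a': push. Stack: ca
  Read 'd': push. Stack: cad
  Read 'b': push. Stack: cadb
  Read 'd': push. Stack: cadbd
  Read 'd': matches stack top 'd' => pop. Stack: cadb
  Read 'a': push. Stack: cadba
  Read 'e': push. Stack: cadbae
  Read 'd': push. Stack: cadbaed
  Read 'a': push. Stack: cadbaeda
Final stack: "cadbaeda" (length 8)

8


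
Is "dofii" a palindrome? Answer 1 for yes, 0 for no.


Input: dofii
Reversed: iifod
  Compare pos 0 ('d') with pos 4 ('i'): MISMATCH
  Compare pos 1 ('o') with pos 3 ('i'): MISMATCH
Result: not a palindrome

0


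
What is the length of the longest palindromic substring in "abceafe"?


Input: "abceafe"
Checking substrings for palindromes:
  No multi-char palindromic substrings found
Longest palindromic substring: "a" with length 1

1


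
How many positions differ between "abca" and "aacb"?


Comparing "abca" and "aacb" position by position:
  Position 0: 'a' vs 'a' => same
  Position 1: 'b' vs 'a' => DIFFER
  Position 2: 'c' vs 'c' => same
  Position 3: 'a' vs 'b' => DIFFER
Positions that differ: 2

2


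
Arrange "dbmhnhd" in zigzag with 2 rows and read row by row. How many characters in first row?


Zigzag "dbmhnhd" into 2 rows:
Placing characters:
  'd' => row 0
  'b' => row 1
  'm' => row 0
  'h' => row 1
  'n' => row 0
  'h' => row 1
  'd' => row 0
Rows:
  Row 0: "dmnd"
  Row 1: "bhh"
First row length: 4

4


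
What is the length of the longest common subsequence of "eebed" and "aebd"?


LCS of "eebed" and "aebd"
DP table:
           a    e    b    d
      0    0    0    0    0
  e   0    0    1    1    1
  e   0    0    1    1    1
  b   0    0    1    2    2
  e   0    0    1    2    2
  d   0    0    1    2    3
LCS length = dp[5][4] = 3

3


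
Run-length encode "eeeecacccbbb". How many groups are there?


Input: eeeecacccbbb
Scanning for consecutive runs:
  Group 1: 'e' x 4 (positions 0-3)
  Group 2: 'c' x 1 (positions 4-4)
  Group 3: 'a' x 1 (positions 5-5)
  Group 4: 'c' x 3 (positions 6-8)
  Group 5: 'b' x 3 (positions 9-11)
Total groups: 5

5


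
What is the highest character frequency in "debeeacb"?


Input: debeeacb
Character counts:
  'a': 1
  'b': 2
  'c': 1
  'd': 1
  'e': 3
Maximum frequency: 3

3


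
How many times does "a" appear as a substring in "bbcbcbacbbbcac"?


Searching for "a" in "bbcbcbacbbbcac"
Scanning each position:
  Position 0: "b" => no
  Position 1: "b" => no
  Position 2: "c" => no
  Position 3: "b" => no
  Position 4: "c" => no
  Position 5: "b" => no
  Position 6: "a" => MATCH
  Position 7: "c" => no
  Position 8: "b" => no
  Position 9: "b" => no
  Position 10: "b" => no
  Position 11: "c" => no
  Position 12: "a" => MATCH
  Position 13: "c" => no
Total occurrences: 2

2


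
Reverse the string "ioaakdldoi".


Input: ioaakdldoi
Reading characters right to left:
  Position 9: 'i'
  Position 8: 'o'
  Position 7: 'd'
  Position 6: 'l'
  Position 5: 'd'
  Position 4: 'k'
  Position 3: 'a'
  Position 2: 'a'
  Position 1: 'o'
  Position 0: 'i'
Reversed: iodldkaaoi

iodldkaaoi


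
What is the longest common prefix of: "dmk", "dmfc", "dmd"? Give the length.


Words: dmk, dmfc, dmd
  Position 0: all 'd' => match
  Position 1: all 'm' => match
  Position 2: ('k', 'f', 'd') => mismatch, stop
LCP = "dm" (length 2)

2


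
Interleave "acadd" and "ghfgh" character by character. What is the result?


Interleaving "acadd" and "ghfgh":
  Position 0: 'a' from first, 'g' from second => "ag"
  Position 1: 'c' from first, 'h' from second => "ch"
  Position 2: 'a' from first, 'f' from second => "af"
  Position 3: 'd' from first, 'g' from second => "dg"
  Position 4: 'd' from first, 'h' from second => "dh"
Result: agchafdgdh

agchafdgdh


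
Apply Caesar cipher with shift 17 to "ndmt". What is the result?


Caesar cipher: shift "ndmt" by 17
  'n' (pos 13) + 17 = pos 4 = 'e'
  'd' (pos 3) + 17 = pos 20 = 'u'
  'm' (pos 12) + 17 = pos 3 = 'd'
  't' (pos 19) + 17 = pos 10 = 'k'
Result: eudk

eudk


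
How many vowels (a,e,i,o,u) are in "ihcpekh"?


Input: ihcpekh
Checking each character:
  'i' at position 0: vowel (running total: 1)
  'h' at position 1: consonant
  'c' at position 2: consonant
  'p' at position 3: consonant
  'e' at position 4: vowel (running total: 2)
  'k' at position 5: consonant
  'h' at position 6: consonant
Total vowels: 2

2


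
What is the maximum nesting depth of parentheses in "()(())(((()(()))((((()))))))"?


Input: "()(())(((()(()))((((()))))))"
Tracking depth:
  Position 0 '(': depth becomes 1
  Position 1 ')': depth becomes 0
  Position 2 '(': depth becomes 1
  Position 3 '(': depth becomes 2
  Position 4 ')': depth becomes 1
  Position 5 ')': depth becomes 0
  Position 6 '(': depth becomes 1
  Position 7 '(': depth becomes 2
  Position 8 '(': depth becomes 3
  Position 9 '(': depth becomes 4
  Position 10 ')': depth becomes 3
  Position 11 '(': depth becomes 4
  Position 12 '(': depth becomes 5
  Position 13 ')': depth becomes 4
  Position 14 ')': depth becomes 3
  Position 15 ')': depth becomes 2
  Position 16 '(': depth becomes 3
  Position 17 '(': depth becomes 4
  Position 18 '(': depth becomes 5
  Position 19 '(': depth becomes 6
  Position 20 '(': depth becomes 7
  Position 21 ')': depth becomes 6
  Position 22 ')': depth becomes 5
  Position 23 ')': depth becomes 4
  Position 24 ')': depth becomes 3
  Position 25 ')': depth becomes 2
  Position 26 ')': depth becomes 1
  Position 27 ')': depth becomes 0
Maximum depth reached: 7

7


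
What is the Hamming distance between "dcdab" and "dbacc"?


Comparing "dcdab" and "dbacc" position by position:
  Position 0: 'd' vs 'd' => same
  Position 1: 'c' vs 'b' => differ
  Position 2: 'd' vs 'a' => differ
  Position 3: 'a' vs 'c' => differ
  Position 4: 'b' vs 'c' => differ
Total differences (Hamming distance): 4

4


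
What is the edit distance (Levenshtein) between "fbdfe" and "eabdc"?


Computing edit distance: "fbdfe" -> "eabdc"
DP table:
           e    a    b    d    c
      0    1    2    3    4    5
  f   1    1    2    3    4    5
  b   2    2    2    2    3    4
  d   3    3    3    3    2    3
  f   4    4    4    4    3    3
  e   5    4    5    5    4    4
Edit distance = dp[5][5] = 4

4


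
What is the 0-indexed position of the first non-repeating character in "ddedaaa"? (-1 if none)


Input: ddedaaa
Character frequencies:
  'a': 3
  'd': 3
  'e': 1
Scanning left to right for freq == 1:
  Position 0 ('d'): freq=3, skip
  Position 1 ('d'): freq=3, skip
  Position 2 ('e'): unique! => answer = 2

2


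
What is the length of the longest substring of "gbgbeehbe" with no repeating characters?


Input: "gbgbeehbe"
Sliding window (track last position of each char):
  Position 0 ('g'): window [0,0] length 1 -- new best
  Position 1 ('b'): window [0,1] length 2 -- new best
  Position 2 ('g'): repeat (last at 0), move window start to 1
  Position 2 ('g'): window [1,2] length 2
  Position 3 ('b'): repeat (last at 1), move window start to 2
  Position 3 ('b'): window [2,3] length 2
  Position 4 ('e'): window [2,4] length 3 -- new best
  Position 5 ('e'): repeat (last at 4), move window start to 5
  Position 5 ('e'): window [5,5] length 1
  Position 6 ('h'): window [5,6] length 2
  Position 7 ('b'): window [5,7] length 3
  Position 8 ('e'): repeat (last at 5), move window start to 6
  Position 8 ('e'): window [6,8] length 3
Longest substring with no repeats: "gbe" with length 3

3


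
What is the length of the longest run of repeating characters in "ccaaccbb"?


Input: "ccaaccbb"
Scanning for longest run:
  Position 1 ('c'): continues run of 'c', length=2
  Position 2 ('a'): new char, reset run to 1
  Position 3 ('a'): continues run of 'a', length=2
  Position 4 ('c'): new char, reset run to 1
  Position 5 ('c'): continues run of 'c', length=2
  Position 6 ('b'): new char, reset run to 1
  Position 7 ('b'): continues run of 'b', length=2
Longest run: 'c' with length 2

2


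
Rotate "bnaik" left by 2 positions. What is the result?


Input: "bnaik", rotate left by 2
First 2 characters: "bn"
Remaining characters: "aik"
Concatenate remaining + first: "aik" + "bn" = "aikbn"

aikbn


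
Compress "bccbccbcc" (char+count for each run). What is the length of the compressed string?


Input: bccbccbcc
Runs:
  'b' x 1 => "b1"
  'c' x 2 => "c2"
  'b' x 1 => "b1"
  'c' x 2 => "c2"
  'b' x 1 => "b1"
  'c' x 2 => "c2"
Compressed: "b1c2b1c2b1c2"
Compressed length: 12

12


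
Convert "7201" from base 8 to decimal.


Input: "7201" in base 8
Positional expansion:
  Digit '7' (value 7) x 8^3 = 3584
  Digit '2' (value 2) x 8^2 = 128
  Digit '0' (value 0) x 8^1 = 0
  Digit '1' (value 1) x 8^0 = 1
Sum = 3713

3713


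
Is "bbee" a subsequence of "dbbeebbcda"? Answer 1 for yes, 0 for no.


Check if "bbee" is a subsequence of "dbbeebbcda"
Greedy scan:
  Position 0 ('d'): no match needed
  Position 1 ('b'): matches sub[0] = 'b'
  Position 2 ('b'): matches sub[1] = 'b'
  Position 3 ('e'): matches sub[2] = 'e'
  Position 4 ('e'): matches sub[3] = 'e'
  Position 5 ('b'): no match needed
  Position 6 ('b'): no match needed
  Position 7 ('c'): no match needed
  Position 8 ('d'): no match needed
  Position 9 ('a'): no match needed
All 4 characters matched => is a subsequence

1


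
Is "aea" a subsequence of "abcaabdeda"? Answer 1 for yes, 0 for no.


Check if "aea" is a subsequence of "abcaabdeda"
Greedy scan:
  Position 0 ('a'): matches sub[0] = 'a'
  Position 1 ('b'): no match needed
  Position 2 ('c'): no match needed
  Position 3 ('a'): no match needed
  Position 4 ('a'): no match needed
  Position 5 ('b'): no match needed
  Position 6 ('d'): no match needed
  Position 7 ('e'): matches sub[1] = 'e'
  Position 8 ('d'): no match needed
  Position 9 ('a'): matches sub[2] = 'a'
All 3 characters matched => is a subsequence

1


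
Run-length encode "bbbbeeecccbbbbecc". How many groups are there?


Input: bbbbeeecccbbbbecc
Scanning for consecutive runs:
  Group 1: 'b' x 4 (positions 0-3)
  Group 2: 'e' x 3 (positions 4-6)
  Group 3: 'c' x 3 (positions 7-9)
  Group 4: 'b' x 4 (positions 10-13)
  Group 5: 'e' x 1 (positions 14-14)
  Group 6: 'c' x 2 (positions 15-16)
Total groups: 6

6


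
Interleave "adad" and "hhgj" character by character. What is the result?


Interleaving "adad" and "hhgj":
  Position 0: 'a' from first, 'h' from second => "ah"
  Position 1: 'd' from first, 'h' from second => "dh"
  Position 2: 'a' from first, 'g' from second => "ag"
  Position 3: 'd' from first, 'j' from second => "dj"
Result: ahdhagdj

ahdhagdj


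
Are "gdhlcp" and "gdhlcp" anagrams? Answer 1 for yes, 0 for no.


Strings: "gdhlcp", "gdhlcp"
Sorted first:  cdghlp
Sorted second: cdghlp
Sorted forms match => anagrams

1


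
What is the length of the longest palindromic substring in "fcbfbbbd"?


Input: "fcbfbbbd"
Checking substrings for palindromes:
  [2:5] "bfb" (len 3) => palindrome
  [4:7] "bbb" (len 3) => palindrome
  [4:6] "bb" (len 2) => palindrome
  [5:7] "bb" (len 2) => palindrome
Longest palindromic substring: "bfb" with length 3

3


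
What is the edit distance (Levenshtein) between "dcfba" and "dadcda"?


Computing edit distance: "dcfba" -> "dadcda"
DP table:
           d    a    d    c    d    a
      0    1    2    3    4    5    6
  d   1    0    1    2    3    4    5
  c   2    1    1    2    2    3    4
  f   3    2    2    2    3    3    4
  b   4    3    3    3    3    4    4
  a   5    4    3    4    4    4    4
Edit distance = dp[5][6] = 4

4


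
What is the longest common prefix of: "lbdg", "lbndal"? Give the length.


Words: lbdg, lbndal
  Position 0: all 'l' => match
  Position 1: all 'b' => match
  Position 2: ('d', 'n') => mismatch, stop
LCP = "lb" (length 2)

2


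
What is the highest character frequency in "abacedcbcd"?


Input: abacedcbcd
Character counts:
  'a': 2
  'b': 2
  'c': 3
  'd': 2
  'e': 1
Maximum frequency: 3

3


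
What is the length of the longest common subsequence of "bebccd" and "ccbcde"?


LCS of "bebccd" and "ccbcde"
DP table:
           c    c    b    c    d    e
      0    0    0    0    0    0    0
  b   0    0    0    1    1    1    1
  e   0    0    0    1    1    1    2
  b   0    0    0    1    1    1    2
  c   0    1    1    1    2    2    2
  c   0    1    2    2    2    2    2
  d   0    1    2    2    2    3    3
LCS length = dp[6][6] = 3

3


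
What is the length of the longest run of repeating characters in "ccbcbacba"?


Input: "ccbcbacba"
Scanning for longest run:
  Position 1 ('c'): continues run of 'c', length=2
  Position 2 ('b'): new char, reset run to 1
  Position 3 ('c'): new char, reset run to 1
  Position 4 ('b'): new char, reset run to 1
  Position 5 ('a'): new char, reset run to 1
  Position 6 ('c'): new char, reset run to 1
  Position 7 ('b'): new char, reset run to 1
  Position 8 ('a'): new char, reset run to 1
Longest run: 'c' with length 2

2


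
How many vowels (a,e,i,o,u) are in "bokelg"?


Input: bokelg
Checking each character:
  'b' at position 0: consonant
  'o' at position 1: vowel (running total: 1)
  'k' at position 2: consonant
  'e' at position 3: vowel (running total: 2)
  'l' at position 4: consonant
  'g' at position 5: consonant
Total vowels: 2

2


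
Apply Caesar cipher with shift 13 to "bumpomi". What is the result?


Caesar cipher: shift "bumpomi" by 13
  'b' (pos 1) + 13 = pos 14 = 'o'
  'u' (pos 20) + 13 = pos 7 = 'h'
  'm' (pos 12) + 13 = pos 25 = 'z'
  'p' (pos 15) + 13 = pos 2 = 'c'
  'o' (pos 14) + 13 = pos 1 = 'b'
  'm' (pos 12) + 13 = pos 25 = 'z'
  'i' (pos 8) + 13 = pos 21 = 'v'
Result: ohzcbzv

ohzcbzv


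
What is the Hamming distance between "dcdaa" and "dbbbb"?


Comparing "dcdaa" and "dbbbb" position by position:
  Position 0: 'd' vs 'd' => same
  Position 1: 'c' vs 'b' => differ
  Position 2: 'd' vs 'b' => differ
  Position 3: 'a' vs 'b' => differ
  Position 4: 'a' vs 'b' => differ
Total differences (Hamming distance): 4

4


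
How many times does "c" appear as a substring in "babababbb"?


Searching for "c" in "babababbb"
Scanning each position:
  Position 0: "b" => no
  Position 1: "a" => no
  Position 2: "b" => no
  Position 3: "a" => no
  Position 4: "b" => no
  Position 5: "a" => no
  Position 6: "b" => no
  Position 7: "b" => no
  Position 8: "b" => no
Total occurrences: 0

0


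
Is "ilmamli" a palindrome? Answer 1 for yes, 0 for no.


Input: ilmamli
Reversed: ilmamli
  Compare pos 0 ('i') with pos 6 ('i'): match
  Compare pos 1 ('l') with pos 5 ('l'): match
  Compare pos 2 ('m') with pos 4 ('m'): match
Result: palindrome

1


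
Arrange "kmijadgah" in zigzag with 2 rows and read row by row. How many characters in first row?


Zigzag "kmijadgah" into 2 rows:
Placing characters:
  'k' => row 0
  'm' => row 1
  'i' => row 0
  'j' => row 1
  'a' => row 0
  'd' => row 1
  'g' => row 0
  'a' => row 1
  'h' => row 0
Rows:
  Row 0: "kiagh"
  Row 1: "mjda"
First row length: 5

5


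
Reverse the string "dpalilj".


Input: dpalilj
Reading characters right to left:
  Position 6: 'j'
  Position 5: 'l'
  Position 4: 'i'
  Position 3: 'l'
  Position 2: 'a'
  Position 1: 'p'
  Position 0: 'd'
Reversed: jlilapd

jlilapd


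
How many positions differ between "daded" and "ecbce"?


Comparing "daded" and "ecbce" position by position:
  Position 0: 'd' vs 'e' => DIFFER
  Position 1: 'a' vs 'c' => DIFFER
  Position 2: 'd' vs 'b' => DIFFER
  Position 3: 'e' vs 'c' => DIFFER
  Position 4: 'd' vs 'e' => DIFFER
Positions that differ: 5

5


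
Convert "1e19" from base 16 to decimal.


Input: "1e19" in base 16
Positional expansion:
  Digit '1' (value 1) x 16^3 = 4096
  Digit 'e' (value 14) x 16^2 = 3584
  Digit '1' (value 1) x 16^1 = 16
  Digit '9' (value 9) x 16^0 = 9
Sum = 7705

7705


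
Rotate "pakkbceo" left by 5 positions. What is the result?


Input: "pakkbceo", rotate left by 5
First 5 characters: "pakkb"
Remaining characters: "ceo"
Concatenate remaining + first: "ceo" + "pakkb" = "ceopakkb"

ceopakkb


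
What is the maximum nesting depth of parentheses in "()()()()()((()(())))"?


Input: "()()()()()((()(())))"
Tracking depth:
  Position 0 '(': depth becomes 1
  Position 1 ')': depth becomes 0
  Position 2 '(': depth becomes 1
  Position 3 ')': depth becomes 0
  Position 4 '(': depth becomes 1
  Position 5 ')': depth becomes 0
  Position 6 '(': depth becomes 1
  Position 7 ')': depth becomes 0
  Position 8 '(': depth becomes 1
  Position 9 ')': depth becomes 0
  Position 10 '(': depth becomes 1
  Position 11 '(': depth becomes 2
  Position 12 '(': depth becomes 3
  Position 13 ')': depth becomes 2
  Position 14 '(': depth becomes 3
  Position 15 '(': depth becomes 4
  Position 16 ')': depth becomes 3
  Position 17 ')': depth becomes 2
  Position 18 ')': depth becomes 1
  Position 19 ')': depth becomes 0
Maximum depth reached: 4

4


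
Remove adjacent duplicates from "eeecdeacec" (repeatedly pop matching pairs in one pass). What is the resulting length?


Input: eeecdeacec
Stack-based adjacent duplicate removal:
  Read 'e': push. Stack: e
  Read 'e': matches stack top 'e' => pop. Stack: (empty)
  Read 'e': push. Stack: e
  Read 'c': push. Stack: ec
  Read 'd': push. Stack: ecd
  Read 'e': push. Stack: ecde
  Read 'a': push. Stack: ecdea
  Read 'c': push. Stack: ecdeac
  Read 'e': push. Stack: ecdeace
  Read 'c': push. Stack: ecdeacec
Final stack: "ecdeacec" (length 8)

8


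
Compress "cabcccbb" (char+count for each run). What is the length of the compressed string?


Input: cabcccbb
Runs:
  'c' x 1 => "c1"
  'a' x 1 => "a1"
  'b' x 1 => "b1"
  'c' x 3 => "c3"
  'b' x 2 => "b2"
Compressed: "c1a1b1c3b2"
Compressed length: 10

10


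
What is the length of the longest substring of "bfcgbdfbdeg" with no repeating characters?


Input: "bfcgbdfbdeg"
Sliding window (track last position of each char):
  Position 0 ('b'): window [0,0] length 1 -- new best
  Position 1 ('f'): window [0,1] length 2 -- new best
  Position 2 ('c'): window [0,2] length 3 -- new best
  Position 3 ('g'): window [0,3] length 4 -- new best
  Position 4 ('b'): repeat (last at 0), move window start to 1
  Position 4 ('b'): window [1,4] length 4
  Position 5 ('d'): window [1,5] length 5 -- new best
  Position 6 ('f'): repeat (last at 1), move window start to 2
  Position 6 ('f'): window [2,6] length 5
  Position 7 ('b'): repeat (last at 4), move window start to 5
  Position 7 ('b'): window [5,7] length 3
  Position 8 ('d'): repeat (last at 5), move window start to 6
  Position 8 ('d'): window [6,8] length 3
  Position 9 ('e'): window [6,9] length 4
  Position 10 ('g'): window [6,10] length 5
Longest substring with no repeats: "fcgbd" with length 5

5


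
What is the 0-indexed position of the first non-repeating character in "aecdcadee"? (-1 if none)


Input: aecdcadee
Character frequencies:
  'a': 2
  'c': 2
  'd': 2
  'e': 3
Scanning left to right for freq == 1:
  Position 0 ('a'): freq=2, skip
  Position 1 ('e'): freq=3, skip
  Position 2 ('c'): freq=2, skip
  Position 3 ('d'): freq=2, skip
  Position 4 ('c'): freq=2, skip
  Position 5 ('a'): freq=2, skip
  Position 6 ('d'): freq=2, skip
  Position 7 ('e'): freq=3, skip
  Position 8 ('e'): freq=3, skip
  No unique character found => answer = -1

-1


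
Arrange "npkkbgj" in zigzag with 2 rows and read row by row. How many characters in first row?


Zigzag "npkkbgj" into 2 rows:
Placing characters:
  'n' => row 0
  'p' => row 1
  'k' => row 0
  'k' => row 1
  'b' => row 0
  'g' => row 1
  'j' => row 0
Rows:
  Row 0: "nkbj"
  Row 1: "pkg"
First row length: 4

4


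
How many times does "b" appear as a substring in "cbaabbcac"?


Searching for "b" in "cbaabbcac"
Scanning each position:
  Position 0: "c" => no
  Position 1: "b" => MATCH
  Position 2: "a" => no
  Position 3: "a" => no
  Position 4: "b" => MATCH
  Position 5: "b" => MATCH
  Position 6: "c" => no
  Position 7: "a" => no
  Position 8: "c" => no
Total occurrences: 3

3


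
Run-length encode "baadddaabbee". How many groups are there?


Input: baadddaabbee
Scanning for consecutive runs:
  Group 1: 'b' x 1 (positions 0-0)
  Group 2: 'a' x 2 (positions 1-2)
  Group 3: 'd' x 3 (positions 3-5)
  Group 4: 'a' x 2 (positions 6-7)
  Group 5: 'b' x 2 (positions 8-9)
  Group 6: 'e' x 2 (positions 10-11)
Total groups: 6

6


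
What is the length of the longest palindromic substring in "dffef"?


Input: "dffef"
Checking substrings for palindromes:
  [2:5] "fef" (len 3) => palindrome
  [1:3] "ff" (len 2) => palindrome
Longest palindromic substring: "fef" with length 3

3


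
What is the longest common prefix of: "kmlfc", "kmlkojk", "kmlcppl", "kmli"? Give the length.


Words: kmlfc, kmlkojk, kmlcppl, kmli
  Position 0: all 'k' => match
  Position 1: all 'm' => match
  Position 2: all 'l' => match
  Position 3: ('f', 'k', 'c', 'i') => mismatch, stop
LCP = "kml" (length 3)

3


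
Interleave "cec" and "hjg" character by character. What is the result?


Interleaving "cec" and "hjg":
  Position 0: 'c' from first, 'h' from second => "ch"
  Position 1: 'e' from first, 'j' from second => "ej"
  Position 2: 'c' from first, 'g' from second => "cg"
Result: chejcg

chejcg


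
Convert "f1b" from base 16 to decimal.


Input: "f1b" in base 16
Positional expansion:
  Digit 'f' (value 15) x 16^2 = 3840
  Digit '1' (value 1) x 16^1 = 16
  Digit 'b' (value 11) x 16^0 = 11
Sum = 3867

3867


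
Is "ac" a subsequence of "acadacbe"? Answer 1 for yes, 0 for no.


Check if "ac" is a subsequence of "acadacbe"
Greedy scan:
  Position 0 ('a'): matches sub[0] = 'a'
  Position 1 ('c'): matches sub[1] = 'c'
  Position 2 ('a'): no match needed
  Position 3 ('d'): no match needed
  Position 4 ('a'): no match needed
  Position 5 ('c'): no match needed
  Position 6 ('b'): no match needed
  Position 7 ('e'): no match needed
All 2 characters matched => is a subsequence

1


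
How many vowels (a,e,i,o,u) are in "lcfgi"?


Input: lcfgi
Checking each character:
  'l' at position 0: consonant
  'c' at position 1: consonant
  'f' at position 2: consonant
  'g' at position 3: consonant
  'i' at position 4: vowel (running total: 1)
Total vowels: 1

1
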